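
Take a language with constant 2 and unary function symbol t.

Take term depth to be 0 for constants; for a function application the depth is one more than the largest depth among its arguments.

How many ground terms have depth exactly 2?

Write N_k for the number of ground terms of depth ≤ k. A term of depth ≤ k is either a constant or a function symbol applied to arguments of depth ≤ k−1, so N_k = 1 + N_{k-1}.
N_0 = 1
N_1 = 1 + 1 = 2
N_2 = 1 + 2 = 3
Terms of depth exactly 2: N_2 − N_1 = 3 − 2 = 1.

1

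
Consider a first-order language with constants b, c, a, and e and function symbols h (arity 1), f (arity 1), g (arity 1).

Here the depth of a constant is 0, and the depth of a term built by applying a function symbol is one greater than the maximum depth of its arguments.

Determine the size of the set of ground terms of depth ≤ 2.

Let N_k count ground terms of depth at most k. Each non-constant term of depth ≤ k is some function symbol applied to depth-≤(k−1) arguments, giving N_k = 4 + N_{k-1} + N_{k-1} + N_{k-1}.
N_0 = 4
N_1 = 4 + 4 + 4 + 4 = 16
N_2 = 4 + 16 + 16 + 16 = 52

52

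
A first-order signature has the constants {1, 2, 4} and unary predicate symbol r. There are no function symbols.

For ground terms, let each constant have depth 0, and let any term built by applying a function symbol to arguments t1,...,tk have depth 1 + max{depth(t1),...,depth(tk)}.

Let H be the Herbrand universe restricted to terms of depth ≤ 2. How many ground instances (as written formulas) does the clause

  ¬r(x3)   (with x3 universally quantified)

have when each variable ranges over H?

3

Ground terms of depth ≤ 2:
  With no function symbols every ground term is a constant, so there are exactly 3 ground terms at every depth bound.
  N_0 = 3
  N_1 = 3
  N_2 = 3
  Explicitly: 1, 2, 4.
So there are 3 ground terms available for substitution.
There is 1 variable to instantiate (x3),  occurring in at least one literal, so different choices give different ground instances.
Number of ground instances = 3.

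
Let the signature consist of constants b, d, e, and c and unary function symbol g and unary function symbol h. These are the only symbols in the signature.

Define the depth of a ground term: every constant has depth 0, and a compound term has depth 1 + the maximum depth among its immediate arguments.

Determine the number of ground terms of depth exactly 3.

Count level by level. With function symbols g/1, h/1, the terms of depth ≤ k are the 4 constants together with each function applied to depth-≤(k−1) tuples, so N_k = 4 + N_{k-1} + N_{k-1}.
N_0 = 4
N_1 = 4 + 4 + 4 = 12
N_2 = 4 + 12 + 12 = 28
N_3 = 4 + 28 + 28 = 60
Terms of depth exactly 3: N_3 − N_2 = 60 − 28 = 32.

32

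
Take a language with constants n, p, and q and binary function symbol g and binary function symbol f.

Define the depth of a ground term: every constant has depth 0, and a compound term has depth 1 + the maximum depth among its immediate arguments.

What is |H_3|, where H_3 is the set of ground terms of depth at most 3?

1566453

Count level by level. With function symbols g/2, f/2, the terms of depth ≤ k are the 3 constants together with each function applied to depth-≤(k−1) tuples, so N_k = 3 + N_{k-1}^2 + N_{k-1}^2.
N_0 = 3
N_1 = 3 + 3^2 + 3^2 = 21
N_2 = 3 + 21^2 + 21^2 = 885
N_3 = 3 + 885^2 + 885^2 = 1566453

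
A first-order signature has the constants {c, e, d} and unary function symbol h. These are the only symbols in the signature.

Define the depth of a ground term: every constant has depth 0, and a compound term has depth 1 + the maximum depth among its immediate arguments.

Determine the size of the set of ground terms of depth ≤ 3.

12

Let N_k = |{terms of depth ≤ k}|. Then N_0 = 3 and N_k = 3 + N_{k-1} for k ≥ 1 (one summand per function symbol, arity giving the exponent).
N_0 = 3
N_1 = 3 + 3 = 6
N_2 = 3 + 6 = 9
N_3 = 3 + 9 = 12
Explicitly: c, e, d, h(c), h(e), h(d), h(h(c)), h(h(e)), h(h(d)), h(h(h(c))), h(h(h(e))), h(h(h(d))).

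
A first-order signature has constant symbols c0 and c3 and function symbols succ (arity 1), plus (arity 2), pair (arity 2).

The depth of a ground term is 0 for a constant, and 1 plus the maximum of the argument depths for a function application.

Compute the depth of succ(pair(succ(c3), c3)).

3

depth(succ(c3)) = 1 + depth(c3) = 1 + 0 = 1
depth(pair(succ(c3), c3)) = 1 + max(1, 0) = 2
depth(succ(pair(succ(c3), c3))) = 1 + depth(pair(succ(c3), c3)) = 1 + 2 = 3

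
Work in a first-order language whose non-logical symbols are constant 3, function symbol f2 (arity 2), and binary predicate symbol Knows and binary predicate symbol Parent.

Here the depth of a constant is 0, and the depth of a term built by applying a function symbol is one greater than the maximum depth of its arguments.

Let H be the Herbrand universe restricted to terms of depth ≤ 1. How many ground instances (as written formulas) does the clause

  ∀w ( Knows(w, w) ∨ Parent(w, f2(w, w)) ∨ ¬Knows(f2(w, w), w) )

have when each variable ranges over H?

Ground terms of depth ≤ 1:
  If N_k denotes the number of depth-≤k ground terms, the 1 constant gives N_0 = 1, and each function symbol of arity r contributes N_{k-1}^r new terms at level k: N_k = 1 + N_{k-1}^2.
  N_0 = 1
  N_1 = 1 + 1^2 = 2
  Explicitly: 3, f2(3, 3).
So there are 2 ground terms available for substitution.
The body mentions the single quantified variable w; since ground terms form a free algebra, no two substitutions collapse to the same formula.
Number of ground instances = 2.

2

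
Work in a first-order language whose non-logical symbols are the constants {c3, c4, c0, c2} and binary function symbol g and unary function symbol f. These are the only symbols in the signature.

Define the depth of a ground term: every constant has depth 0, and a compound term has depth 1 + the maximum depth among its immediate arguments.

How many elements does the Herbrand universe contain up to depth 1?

Let N_k count ground terms of depth at most k. Each non-constant term of depth ≤ k is some function symbol applied to depth-≤(k−1) arguments, giving N_k = 4 + N_{k-1}^2 + N_{k-1}.
N_0 = 4
N_1 = 4 + 4^2 + 4 = 24

24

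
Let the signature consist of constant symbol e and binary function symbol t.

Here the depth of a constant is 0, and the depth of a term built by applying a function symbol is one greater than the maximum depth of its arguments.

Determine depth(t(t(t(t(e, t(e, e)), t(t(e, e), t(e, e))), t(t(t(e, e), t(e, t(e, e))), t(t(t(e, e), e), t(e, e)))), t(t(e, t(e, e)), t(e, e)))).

6

depth(t(e, e)) = 1 + max(0, 0) = 1
depth(t(e, t(e, e))) = 1 + max(0, 1) = 2
depth(t(t(e, e), t(e, e))) = 1 + max(1, 1) = 2
depth(t(t(e, t(e, e)), t(t(e, e), t(e, e)))) = 1 + max(2, 2) = 3
depth(t(t(e, e), t(e, t(e, e)))) = 1 + max(1, 2) = 3
depth(t(t(e, e), e)) = 1 + max(1, 0) = 2
depth(t(t(t(e, e), e), t(e, e))) = 1 + max(2, 1) = 3
depth(t(t(t(e, e), t(e, t(e, e))), t(t(t(e, e), e), t(e, e)))) = 1 + max(3, 3) = 4
depth(t(t(t(e, t(e, e)), t(t(e, e), t(e, e))), t(t(t(e, e), t(e, t(e, e))), t(t(t(e, e), e), t(e, e))))) = 1 + max(3, 4) = 5
depth(t(t(e, t(e, e)), t(e, e))) = 1 + max(2, 1) = 3
depth(t(t(t(t(e, t(e, e)), t(t(e, e), t(e, e))), t(t(t(e, e), t(e, t(e, e))), t(t(t(e, e), e), t(e, e)))), t(t(e, t(e, e)), t(e, e)))) = 1 + max(5, 3) = 6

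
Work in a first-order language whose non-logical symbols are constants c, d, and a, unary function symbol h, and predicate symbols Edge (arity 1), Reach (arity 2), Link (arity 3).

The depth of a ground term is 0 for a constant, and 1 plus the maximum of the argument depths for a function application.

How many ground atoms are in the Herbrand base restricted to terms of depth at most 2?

First count ground terms of depth ≤ 2.
Write N_k for the number of ground terms of depth ≤ k. A term of depth ≤ k is either a constant or a function symbol applied to arguments of depth ≤ k−1, so N_k = 3 + N_{k-1}.
N_0 = 3
N_1 = 3 + 3 = 6
N_2 = 3 + 6 = 9
So |H| = 9.
Ground atoms are formed by filling each argument slot of a predicate with a term from H, so an r-ary predicate gives |H|^r atoms:
  Edge: 9;  Reach: 9^2 = 81;  Link: 9^3 = 729
Total ground atoms: 9 + 81 + 729 = 819.

819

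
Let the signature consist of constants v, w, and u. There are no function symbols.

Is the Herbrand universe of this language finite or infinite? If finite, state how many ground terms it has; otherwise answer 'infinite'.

3

There are no function symbols, so every ground term is one of the 3 constants.
The Herbrand universe is {v, w, u}, which is finite with 3 elements.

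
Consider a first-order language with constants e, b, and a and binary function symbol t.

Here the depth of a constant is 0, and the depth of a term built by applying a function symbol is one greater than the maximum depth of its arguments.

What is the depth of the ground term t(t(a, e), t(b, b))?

depth(t(a, e)) = 1 + max(0, 0) = 1
depth(t(b, b)) = 1 + max(0, 0) = 1
depth(t(t(a, e), t(b, b))) = 1 + max(1, 1) = 2

2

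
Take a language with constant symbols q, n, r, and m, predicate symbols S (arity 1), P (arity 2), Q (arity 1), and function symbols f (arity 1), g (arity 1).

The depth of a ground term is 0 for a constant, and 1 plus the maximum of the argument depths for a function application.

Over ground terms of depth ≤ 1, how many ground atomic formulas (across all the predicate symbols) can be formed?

168

First count ground terms of depth ≤ 1.
Write N_k for the number of ground terms of depth ≤ k. A term of depth ≤ k is either a constant or a function symbol applied to arguments of depth ≤ k−1, so N_k = 4 + N_{k-1} + N_{k-1}.
N_0 = 4
N_1 = 4 + 4 + 4 = 12
Explicitly: q, n, r, m, f(q), f(n), f(r), f(m), g(q), g(n), g(r), g(m).
So |H| = 12.
A ground atom is a predicate applied to a tuple of terms from H, so the count is the sum over predicates of |H|^arity:
  S: 12;  P: 12^2 = 144;  Q: 12
Total ground atoms: 12 + 144 + 12 = 168.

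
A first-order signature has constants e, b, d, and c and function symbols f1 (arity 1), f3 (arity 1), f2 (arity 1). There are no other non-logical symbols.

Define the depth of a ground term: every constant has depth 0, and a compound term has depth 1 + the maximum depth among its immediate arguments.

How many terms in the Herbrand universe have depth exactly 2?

36

Let N_k count ground terms of depth at most k. Each non-constant term of depth ≤ k is some function symbol applied to depth-≤(k−1) arguments, giving N_k = 4 + N_{k-1} + N_{k-1} + N_{k-1}.
N_0 = 4
N_1 = 4 + 4 + 4 + 4 = 16
N_2 = 4 + 16 + 16 + 16 = 52
Terms of depth exactly 2: N_2 − N_1 = 52 − 16 = 36.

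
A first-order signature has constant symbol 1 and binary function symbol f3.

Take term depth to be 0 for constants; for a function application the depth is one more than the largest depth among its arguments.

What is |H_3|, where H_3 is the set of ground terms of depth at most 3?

Count level by level. With function symbols f3/2, the terms of depth ≤ k are the 1 constant together with each function applied to depth-≤(k−1) tuples, so N_k = 1 + N_{k-1}^2.
N_0 = 1
N_1 = 1 + 1^2 = 2
N_2 = 1 + 2^2 = 5
N_3 = 1 + 5^2 = 26

26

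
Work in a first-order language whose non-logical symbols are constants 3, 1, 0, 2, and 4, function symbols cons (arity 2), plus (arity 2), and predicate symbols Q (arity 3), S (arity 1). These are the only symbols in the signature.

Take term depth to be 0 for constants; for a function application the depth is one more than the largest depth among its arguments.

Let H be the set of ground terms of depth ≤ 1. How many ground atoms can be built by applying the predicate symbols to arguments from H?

First count ground terms of depth ≤ 1.
Let N_k = |{terms of depth ≤ k}|. Then N_0 = 5 and N_k = 5 + N_{k-1}^2 + N_{k-1}^2 for k ≥ 1 (one summand per function symbol, arity giving the exponent).
N_0 = 5
N_1 = 5 + 5^2 + 5^2 = 55
So |H| = 55.
For each predicate symbol, the number of ground atoms is |H| raised to its arity; summing:
  Q: 55^3 = 166375;  S: 55
Total ground atoms: 166375 + 55 = 166430.

166430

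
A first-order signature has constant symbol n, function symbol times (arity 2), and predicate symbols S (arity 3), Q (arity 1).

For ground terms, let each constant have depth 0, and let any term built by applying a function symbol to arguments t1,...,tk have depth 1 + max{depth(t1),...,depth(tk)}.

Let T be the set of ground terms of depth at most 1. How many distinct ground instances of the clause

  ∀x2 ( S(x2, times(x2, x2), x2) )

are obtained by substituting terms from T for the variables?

2

Ground terms of depth ≤ 1:
  If N_k denotes the number of depth-≤k ground terms, the 1 constant gives N_0 = 1, and each function symbol of arity r contributes N_{k-1}^r new terms at level k: N_k = 1 + N_{k-1}^2.
  N_0 = 1
  N_1 = 1 + 1^2 = 2
So there are 2 ground terms available for substitution.
There is 1 variable to instantiate (x2),  occurring in at least one literal, so different choices give different ground instances.
Number of ground instances = 2.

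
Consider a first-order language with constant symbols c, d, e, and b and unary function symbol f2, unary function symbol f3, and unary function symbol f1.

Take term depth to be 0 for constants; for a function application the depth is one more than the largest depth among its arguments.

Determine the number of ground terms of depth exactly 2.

36

Write N_k for the number of ground terms of depth ≤ k. A term of depth ≤ k is either a constant or a function symbol applied to arguments of depth ≤ k−1, so N_k = 4 + N_{k-1} + N_{k-1} + N_{k-1}.
N_0 = 4
N_1 = 4 + 4 + 4 + 4 = 16
N_2 = 4 + 16 + 16 + 16 = 52
Terms of depth exactly 2: N_2 − N_1 = 52 − 16 = 36.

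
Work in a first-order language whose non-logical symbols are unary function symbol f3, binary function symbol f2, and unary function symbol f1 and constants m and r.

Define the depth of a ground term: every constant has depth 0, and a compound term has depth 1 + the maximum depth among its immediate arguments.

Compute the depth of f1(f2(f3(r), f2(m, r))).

3

depth(f3(r)) = 1 + depth(r) = 1 + 0 = 1
depth(f2(m, r)) = 1 + max(0, 0) = 1
depth(f2(f3(r), f2(m, r))) = 1 + max(1, 1) = 2
depth(f1(f2(f3(r), f2(m, r)))) = 1 + depth(f2(f3(r), f2(m, r))) = 1 + 2 = 3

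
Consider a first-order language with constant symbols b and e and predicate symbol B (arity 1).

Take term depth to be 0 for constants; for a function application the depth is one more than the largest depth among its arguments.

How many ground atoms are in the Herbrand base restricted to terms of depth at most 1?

2

First count ground terms of depth ≤ 1.
With no function symbols every ground term is a constant, so there are exactly 2 ground terms at every depth bound.
N_0 = 2
N_1 = 2
Explicitly: b, e.
So |H| = 2.
A ground atom is a predicate applied to a tuple of terms from H, so the count is the sum over predicates of |H|^arity:
  B: 2
Total ground atoms: 2.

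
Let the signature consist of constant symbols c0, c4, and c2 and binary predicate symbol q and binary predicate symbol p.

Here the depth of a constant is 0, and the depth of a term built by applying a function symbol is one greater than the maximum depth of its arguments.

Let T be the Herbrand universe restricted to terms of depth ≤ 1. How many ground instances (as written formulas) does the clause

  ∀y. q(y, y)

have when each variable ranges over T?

3

Ground terms of depth ≤ 1:
  With no function symbols every ground term is a constant, so there are exactly 3 ground terms at every depth bound.
  N_0 = 3
  N_1 = 3
  Explicitly: c0, c4, c2.
So there are 3 ground terms available for substitution.
The clause has 1 distinct variable (y), which appears in the body. In the free term algebra distinct substitutions yield syntactically distinct ground instances.
Number of ground instances = 3.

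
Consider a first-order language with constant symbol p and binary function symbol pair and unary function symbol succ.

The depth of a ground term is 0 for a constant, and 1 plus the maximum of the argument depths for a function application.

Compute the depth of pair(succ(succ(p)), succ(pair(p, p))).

3

depth(succ(p)) = 1 + depth(p) = 1 + 0 = 1
depth(succ(succ(p))) = 1 + depth(succ(p)) = 1 + 1 = 2
depth(pair(p, p)) = 1 + max(0, 0) = 1
depth(succ(pair(p, p))) = 1 + depth(pair(p, p)) = 1 + 1 = 2
depth(pair(succ(succ(p)), succ(pair(p, p)))) = 1 + max(2, 2) = 3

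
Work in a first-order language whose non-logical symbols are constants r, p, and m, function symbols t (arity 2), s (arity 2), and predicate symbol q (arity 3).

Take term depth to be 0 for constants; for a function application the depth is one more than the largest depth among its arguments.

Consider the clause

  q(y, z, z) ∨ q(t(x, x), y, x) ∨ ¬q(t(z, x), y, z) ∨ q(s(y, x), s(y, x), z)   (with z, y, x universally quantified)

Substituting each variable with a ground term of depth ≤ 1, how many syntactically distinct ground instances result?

9261

Ground terms of depth ≤ 1:
  If N_k denotes the number of depth-≤k ground terms, the 3 constants give N_0 = 3, and each function symbol of arity r contributes N_{k-1}^r new terms at level k: N_k = 3 + N_{k-1}^2 + N_{k-1}^2.
  N_0 = 3
  N_1 = 3 + 3^2 + 3^2 = 21
So there are 21 ground terms available for substitution.
There are 3 variables to instantiate (z, y, x), each occurring in at least one literal, so different choices give different ground instances.
Number of ground instances = 21^3 = 9261.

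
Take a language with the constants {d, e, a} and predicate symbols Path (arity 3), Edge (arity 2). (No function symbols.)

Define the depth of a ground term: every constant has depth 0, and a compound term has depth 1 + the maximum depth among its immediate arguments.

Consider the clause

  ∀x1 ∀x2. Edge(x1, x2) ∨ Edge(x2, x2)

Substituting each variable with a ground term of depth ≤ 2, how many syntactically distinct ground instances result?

Ground terms of depth ≤ 2:
  With no function symbols every ground term is a constant, so there are exactly 3 ground terms at every depth bound.
  N_0 = 3
  N_1 = 3
  N_2 = 3
  Explicitly: d, e, a.
So there are 3 ground terms available for substitution.
Each of x1, x2 ranges independently over the available ground terms, and distinct assignments produce distinct instances.
Number of ground instances = 3^2 = 9.

9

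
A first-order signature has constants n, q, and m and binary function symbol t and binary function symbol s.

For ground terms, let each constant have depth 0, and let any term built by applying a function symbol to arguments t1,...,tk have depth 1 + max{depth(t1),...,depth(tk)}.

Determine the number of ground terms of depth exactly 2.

Let N_k = |{terms of depth ≤ k}|. Then N_0 = 3 and N_k = 3 + N_{k-1}^2 + N_{k-1}^2 for k ≥ 1 (one summand per function symbol, arity giving the exponent).
N_0 = 3
N_1 = 3 + 3^2 + 3^2 = 21
N_2 = 3 + 21^2 + 21^2 = 885
Terms of depth exactly 2: N_2 − N_1 = 885 − 21 = 864.

864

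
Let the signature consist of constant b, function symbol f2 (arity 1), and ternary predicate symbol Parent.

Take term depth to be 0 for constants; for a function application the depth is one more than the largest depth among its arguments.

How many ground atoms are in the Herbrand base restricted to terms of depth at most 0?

1

First count ground terms of depth ≤ 0.
Count level by level. With function symbols f2/1, the terms of depth ≤ k are the 1 constant together with each function applied to depth-≤(k−1) tuples, so N_k = 1 + N_{k-1}.
N_0 = 1
Explicitly: b.
So |H| = 1.
For each predicate symbol, the number of ground atoms is |H| raised to its arity; summing:
  Parent: 1^3 = 1
Total ground atoms: 1.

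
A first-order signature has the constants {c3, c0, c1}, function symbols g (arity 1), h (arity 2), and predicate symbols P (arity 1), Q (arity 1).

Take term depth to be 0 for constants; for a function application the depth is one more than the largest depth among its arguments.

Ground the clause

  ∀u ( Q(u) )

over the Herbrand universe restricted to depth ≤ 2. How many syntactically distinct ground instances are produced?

Ground terms of depth ≤ 2:
  Let N_k = |{terms of depth ≤ k}|. Then N_0 = 3 and N_k = 3 + N_{k-1} + N_{k-1}^2 for k ≥ 1 (one summand per function symbol, arity giving the exponent).
  N_0 = 3
  N_1 = 3 + 3 + 3^2 = 15
  N_2 = 3 + 15 + 15^2 = 243
So there are 243 ground terms available for substitution.
There is 1 variable to instantiate (u),  occurring in at least one literal, so different choices give different ground instances.
Number of ground instances = 243.

243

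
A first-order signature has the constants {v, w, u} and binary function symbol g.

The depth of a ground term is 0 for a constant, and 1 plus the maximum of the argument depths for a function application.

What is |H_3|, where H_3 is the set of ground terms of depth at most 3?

Count level by level. With function symbols g/2, the terms of depth ≤ k are the 3 constants together with each function applied to depth-≤(k−1) tuples, so N_k = 3 + N_{k-1}^2.
N_0 = 3
N_1 = 3 + 3^2 = 12
N_2 = 3 + 12^2 = 147
N_3 = 3 + 147^2 = 21612

21612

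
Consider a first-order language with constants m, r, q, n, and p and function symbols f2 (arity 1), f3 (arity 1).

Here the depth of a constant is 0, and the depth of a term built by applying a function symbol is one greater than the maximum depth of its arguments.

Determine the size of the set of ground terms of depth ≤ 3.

75

Let N_k = |{terms of depth ≤ k}|. Then N_0 = 5 and N_k = 5 + N_{k-1} + N_{k-1} for k ≥ 1 (one summand per function symbol, arity giving the exponent).
N_0 = 5
N_1 = 5 + 5 + 5 = 15
N_2 = 5 + 15 + 15 = 35
N_3 = 5 + 35 + 35 = 75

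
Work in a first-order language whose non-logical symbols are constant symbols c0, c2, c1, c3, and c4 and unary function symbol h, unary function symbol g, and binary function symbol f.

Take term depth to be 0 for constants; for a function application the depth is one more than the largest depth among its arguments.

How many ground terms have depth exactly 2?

1645

Let N_k count ground terms of depth at most k. Each non-constant term of depth ≤ k is some function symbol applied to depth-≤(k−1) arguments, giving N_k = 5 + N_{k-1} + N_{k-1} + N_{k-1}^2.
N_0 = 5
N_1 = 5 + 5 + 5 + 5^2 = 40
N_2 = 5 + 40 + 40 + 40^2 = 1685
Terms of depth exactly 2: N_2 − N_1 = 1685 − 40 = 1645.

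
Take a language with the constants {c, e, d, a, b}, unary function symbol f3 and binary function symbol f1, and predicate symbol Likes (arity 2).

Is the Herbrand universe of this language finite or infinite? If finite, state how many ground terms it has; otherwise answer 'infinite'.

The signature has at least one function symbol (f3, arity 1) and at least one constant (c).
Iterating f3 gives infinitely many distinct ground terms: c, f3(c), f3(f3(c)), ...
So the Herbrand universe is infinite.

infinite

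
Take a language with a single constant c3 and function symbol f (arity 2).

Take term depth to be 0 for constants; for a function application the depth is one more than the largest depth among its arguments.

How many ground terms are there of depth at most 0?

1

Let N_k count ground terms of depth at most k. Each non-constant term of depth ≤ k is some function symbol applied to depth-≤(k−1) arguments, giving N_k = 1 + N_{k-1}^2.
N_0 = 1
Explicitly: c3.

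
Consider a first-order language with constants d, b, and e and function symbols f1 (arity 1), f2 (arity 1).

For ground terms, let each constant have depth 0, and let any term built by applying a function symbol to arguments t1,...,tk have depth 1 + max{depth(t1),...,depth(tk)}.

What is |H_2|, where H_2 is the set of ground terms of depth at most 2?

Let N_k count ground terms of depth at most k. Each non-constant term of depth ≤ k is some function symbol applied to depth-≤(k−1) arguments, giving N_k = 3 + N_{k-1} + N_{k-1}.
N_0 = 3
N_1 = 3 + 3 + 3 = 9
N_2 = 3 + 9 + 9 = 21

21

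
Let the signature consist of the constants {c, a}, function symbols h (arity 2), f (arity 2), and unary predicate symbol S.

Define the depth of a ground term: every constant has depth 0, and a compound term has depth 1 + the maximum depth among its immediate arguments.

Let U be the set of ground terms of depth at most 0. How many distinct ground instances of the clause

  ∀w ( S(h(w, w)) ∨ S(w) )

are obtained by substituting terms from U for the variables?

2

Ground terms of depth ≤ 0:
  Count level by level. With function symbols h/2, f/2, the terms of depth ≤ k are the 2 constants together with each function applied to depth-≤(k−1) tuples, so N_k = 2 + N_{k-1}^2 + N_{k-1}^2.
  N_0 = 2
  Explicitly: c, a.
So there are 2 ground terms available for substitution.
There is 1 variable to instantiate (w),  occurring in at least one literal, so different choices give different ground instances.
Number of ground instances = 2.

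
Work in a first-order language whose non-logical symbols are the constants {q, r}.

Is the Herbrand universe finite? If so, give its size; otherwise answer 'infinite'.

There are no function symbols, so every ground term is one of the 2 constants.
The Herbrand universe is {q, r}, which is finite with 2 elements.

2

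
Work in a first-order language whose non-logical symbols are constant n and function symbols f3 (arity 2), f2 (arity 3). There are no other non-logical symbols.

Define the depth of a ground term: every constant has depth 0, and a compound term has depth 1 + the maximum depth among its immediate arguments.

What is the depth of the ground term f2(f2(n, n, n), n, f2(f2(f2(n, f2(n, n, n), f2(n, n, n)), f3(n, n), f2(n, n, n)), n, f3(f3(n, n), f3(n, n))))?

5

depth(f2(n, n, n)) = 1 + max(0, 0, 0) = 1
depth(f2(n, f2(n, n, n), f2(n, n, n))) = 1 + max(0, 1, 1) = 2
depth(f3(n, n)) = 1 + max(0, 0) = 1
depth(f2(f2(n, f2(n, n, n), f2(n, n, n)), f3(n, n), f2(n, n, n))) = 1 + max(2, 1, 1) = 3
depth(f3(f3(n, n), f3(n, n))) = 1 + max(1, 1) = 2
depth(f2(f2(f2(n, f2(n, n, n), f2(n, n, n)), f3(n, n), f2(n, n, n)), n, f3(f3(n, n), f3(n, n)))) = 1 + max(3, 0, 2) = 4
depth(f2(f2(n, n, n), n, f2(f2(f2(n, f2(n, n, n), f2(n, n, n)), f3(n, n), f2(n, n, n)), n, f3(f3(n, n), f3(n, n))))) = 1 + max(1, 0, 4) = 5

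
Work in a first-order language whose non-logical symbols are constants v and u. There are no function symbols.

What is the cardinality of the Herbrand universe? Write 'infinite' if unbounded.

2

There are no function symbols, so every ground term is one of the 2 constants.
The Herbrand universe is {v, u}, which is finite with 2 elements.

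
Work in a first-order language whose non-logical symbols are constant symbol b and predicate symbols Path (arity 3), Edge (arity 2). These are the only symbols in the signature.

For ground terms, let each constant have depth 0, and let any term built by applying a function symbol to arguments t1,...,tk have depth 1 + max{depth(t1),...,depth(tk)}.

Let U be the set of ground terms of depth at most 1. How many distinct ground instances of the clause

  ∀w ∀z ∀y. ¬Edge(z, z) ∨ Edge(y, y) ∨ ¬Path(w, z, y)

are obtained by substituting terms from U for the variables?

Ground terms of depth ≤ 1:
  With no function symbols every ground term is a constant, so there is exactly 1 ground term at every depth bound.
  N_0 = 1
  N_1 = 1
So there is exactly 1 ground term available for substitution.
Each of w, z, y ranges independently over the available ground terms, and distinct assignments produce distinct instances.
Number of ground instances = 1^3 = 1.

1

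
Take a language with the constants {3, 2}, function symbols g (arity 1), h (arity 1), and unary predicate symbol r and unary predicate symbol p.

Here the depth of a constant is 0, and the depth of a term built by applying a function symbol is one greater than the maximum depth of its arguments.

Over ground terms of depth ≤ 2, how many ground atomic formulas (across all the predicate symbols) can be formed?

28

First count ground terms of depth ≤ 2.
Let N_k = |{terms of depth ≤ k}|. Then N_0 = 2 and N_k = 2 + N_{k-1} + N_{k-1} for k ≥ 1 (one summand per function symbol, arity giving the exponent).
N_0 = 2
N_1 = 2 + 2 + 2 = 6
N_2 = 2 + 6 + 6 = 14
So |H| = 14.
For each predicate symbol, the number of ground atoms is |H| raised to its arity; summing:
  r: 14;  p: 14
Total ground atoms: 14 + 14 = 28.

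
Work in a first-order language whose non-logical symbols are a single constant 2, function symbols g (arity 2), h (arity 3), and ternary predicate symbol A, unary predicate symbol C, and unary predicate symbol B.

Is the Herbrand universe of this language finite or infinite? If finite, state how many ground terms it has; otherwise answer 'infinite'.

The signature has at least one function symbol (g, arity 2) and at least one constant (2).
Iterating g gives infinitely many distinct ground terms: 2, g(2, 2), g(g(2, 2), g(2, 2)), ...
So the Herbrand universe is infinite.

infinite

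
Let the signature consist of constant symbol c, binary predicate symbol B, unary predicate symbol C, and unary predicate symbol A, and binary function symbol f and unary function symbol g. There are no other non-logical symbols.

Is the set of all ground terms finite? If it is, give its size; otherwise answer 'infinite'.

The signature has at least one function symbol (f, arity 2) and at least one constant (c).
Iterating f gives infinitely many distinct ground terms: c, f(c, c), f(f(c, c), f(c, c)), ...
So the Herbrand universe is infinite.

infinite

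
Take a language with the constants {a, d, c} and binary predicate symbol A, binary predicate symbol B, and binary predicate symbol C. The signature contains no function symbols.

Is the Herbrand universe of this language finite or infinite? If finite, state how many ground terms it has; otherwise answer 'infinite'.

3

There are no function symbols, so every ground term is one of the 3 constants.
The Herbrand universe is {a, d, c}, which is finite with 3 elements.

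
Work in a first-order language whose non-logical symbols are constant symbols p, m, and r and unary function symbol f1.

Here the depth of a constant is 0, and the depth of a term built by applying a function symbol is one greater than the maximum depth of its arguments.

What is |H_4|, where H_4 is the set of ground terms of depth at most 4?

15

Let N_k count ground terms of depth at most k. Each non-constant term of depth ≤ k is some function symbol applied to depth-≤(k−1) arguments, giving N_k = 3 + N_{k-1}.
N_0 = 3
N_1 = 3 + 3 = 6
N_2 = 3 + 6 = 9
N_3 = 3 + 9 = 12
N_4 = 3 + 12 = 15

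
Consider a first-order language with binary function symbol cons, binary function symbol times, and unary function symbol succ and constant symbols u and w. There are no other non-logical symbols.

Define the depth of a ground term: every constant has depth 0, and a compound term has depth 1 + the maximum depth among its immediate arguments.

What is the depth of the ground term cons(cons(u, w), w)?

2

depth(cons(u, w)) = 1 + max(0, 0) = 1
depth(cons(cons(u, w), w)) = 1 + max(1, 0) = 2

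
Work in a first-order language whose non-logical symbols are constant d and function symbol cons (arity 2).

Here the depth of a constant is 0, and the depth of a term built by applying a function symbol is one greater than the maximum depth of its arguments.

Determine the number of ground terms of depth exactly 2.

Let N_k = |{terms of depth ≤ k}|. Then N_0 = 1 and N_k = 1 + N_{k-1}^2 for k ≥ 1 (one summand per function symbol, arity giving the exponent).
N_0 = 1
N_1 = 1 + 1^2 = 2
N_2 = 1 + 2^2 = 5
Terms of depth exactly 2: N_2 − N_1 = 5 − 2 = 3.

3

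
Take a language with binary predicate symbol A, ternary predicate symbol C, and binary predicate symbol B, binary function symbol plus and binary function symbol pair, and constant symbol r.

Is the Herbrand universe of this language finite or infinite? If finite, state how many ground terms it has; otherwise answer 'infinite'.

infinite

The signature has at least one function symbol (plus, arity 2) and at least one constant (r).
Iterating plus gives infinitely many distinct ground terms: r, plus(r, r), plus(plus(r, r), plus(r, r)), ...
So the Herbrand universe is infinite.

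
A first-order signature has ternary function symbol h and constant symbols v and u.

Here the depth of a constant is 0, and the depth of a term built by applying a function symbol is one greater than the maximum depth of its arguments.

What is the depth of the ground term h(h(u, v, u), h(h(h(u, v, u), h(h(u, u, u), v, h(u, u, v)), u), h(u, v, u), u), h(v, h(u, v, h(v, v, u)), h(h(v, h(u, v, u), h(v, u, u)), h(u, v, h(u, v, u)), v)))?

5

depth(h(u, v, u)) = 1 + max(0, 0, 0) = 1
depth(h(u, u, u)) = 1 + max(0, 0, 0) = 1
depth(h(u, u, v)) = 1 + max(0, 0, 0) = 1
depth(h(h(u, u, u), v, h(u, u, v))) = 1 + max(1, 0, 1) = 2
depth(h(h(u, v, u), h(h(u, u, u), v, h(u, u, v)), u)) = 1 + max(1, 2, 0) = 3
depth(h(h(h(u, v, u), h(h(u, u, u), v, h(u, u, v)), u), h(u, v, u), u)) = 1 + max(3, 1, 0) = 4
depth(h(v, v, u)) = 1 + max(0, 0, 0) = 1
depth(h(u, v, h(v, v, u))) = 1 + max(0, 0, 1) = 2
depth(h(v, u, u)) = 1 + max(0, 0, 0) = 1
depth(h(v, h(u, v, u), h(v, u, u))) = 1 + max(0, 1, 1) = 2
depth(h(u, v, h(u, v, u))) = 1 + max(0, 0, 1) = 2
depth(h(h(v, h(u, v, u), h(v, u, u)), h(u, v, h(u, v, u)), v)) = 1 + max(2, 2, 0) = 3
depth(h(v, h(u, v, h(v, v, u)), h(h(v, h(u, v, u), h(v, u, u)), h(u, v, h(u, v, u)), v))) = 1 + max(0, 2, 3) = 4
depth(h(h(u, v, u), h(h(h(u, v, u), h(h(u, u, u), v, h(u, u, v)), u), h(u, v, u), u), h(v, h(u, v, h(v, v, u)), h(h(v, h(u, v, u), h(v, u, u)), h(u, v, h(u, v, u)), v)))) = 1 + max(1, 4, 4) = 5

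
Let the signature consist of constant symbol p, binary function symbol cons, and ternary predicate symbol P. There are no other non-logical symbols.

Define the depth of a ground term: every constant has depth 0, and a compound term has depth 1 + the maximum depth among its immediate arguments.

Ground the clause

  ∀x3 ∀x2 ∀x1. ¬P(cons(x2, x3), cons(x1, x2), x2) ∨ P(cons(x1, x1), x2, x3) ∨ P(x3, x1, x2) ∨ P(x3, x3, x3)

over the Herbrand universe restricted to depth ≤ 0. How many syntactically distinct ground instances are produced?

Ground terms of depth ≤ 0:
  Let N_k count ground terms of depth at most k. Each non-constant term of depth ≤ k is some function symbol applied to depth-≤(k−1) arguments, giving N_k = 1 + N_{k-1}^2.
  N_0 = 1
So there is exactly 1 ground term available for substitution.
The body mentions every one of the 3 quantified variables; since ground terms form a free algebra, no two substitutions collapse to the same formula.
Number of ground instances = 1^3 = 1.

1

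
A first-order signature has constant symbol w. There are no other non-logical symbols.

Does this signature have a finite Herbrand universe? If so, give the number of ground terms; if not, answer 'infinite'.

1

There are no function symbols, so the only ground term is the single constant.
The Herbrand universe is {w}, finite with 1 element.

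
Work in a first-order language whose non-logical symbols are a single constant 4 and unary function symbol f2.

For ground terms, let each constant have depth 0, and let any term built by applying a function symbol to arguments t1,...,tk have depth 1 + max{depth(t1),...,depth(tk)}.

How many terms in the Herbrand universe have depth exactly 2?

Let N_k = |{terms of depth ≤ k}|. Then N_0 = 1 and N_k = 1 + N_{k-1} for k ≥ 1 (one summand per function symbol, arity giving the exponent).
N_0 = 1
N_1 = 1 + 1 = 2
N_2 = 1 + 2 = 3
Terms of depth exactly 2: N_2 − N_1 = 3 − 2 = 1.

1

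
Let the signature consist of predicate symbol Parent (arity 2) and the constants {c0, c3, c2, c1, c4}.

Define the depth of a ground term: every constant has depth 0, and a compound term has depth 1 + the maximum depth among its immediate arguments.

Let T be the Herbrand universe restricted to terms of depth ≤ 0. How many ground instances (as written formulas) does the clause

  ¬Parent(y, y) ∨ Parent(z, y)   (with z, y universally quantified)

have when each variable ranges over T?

Ground terms of depth ≤ 0:
  With no function symbols every ground term is a constant, so there are exactly 5 ground terms at every depth bound.
  N_0 = 5
  Explicitly: c0, c3, c2, c1, c4.
So there are 5 ground terms available for substitution.
There are 2 variables to instantiate (z, y), each occurring in at least one literal, so different choices give different ground instances.
Number of ground instances = 5^2 = 25.

25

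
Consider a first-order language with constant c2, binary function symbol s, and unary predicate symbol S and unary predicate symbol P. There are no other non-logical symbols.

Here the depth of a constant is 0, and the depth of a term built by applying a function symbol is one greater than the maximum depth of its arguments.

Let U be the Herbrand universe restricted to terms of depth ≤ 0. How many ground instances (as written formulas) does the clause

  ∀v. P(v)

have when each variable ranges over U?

Ground terms of depth ≤ 0:
  Let N_k = |{terms of depth ≤ k}|. Then N_0 = 1 and N_k = 1 + N_{k-1}^2 for k ≥ 1 (one summand per function symbol, arity giving the exponent).
  N_0 = 1
So there is exactly 1 ground term available for substitution.
The variable v ranges independently over the available ground terms, and distinct assignments produce distinct instances.
Number of ground instances = 1.

1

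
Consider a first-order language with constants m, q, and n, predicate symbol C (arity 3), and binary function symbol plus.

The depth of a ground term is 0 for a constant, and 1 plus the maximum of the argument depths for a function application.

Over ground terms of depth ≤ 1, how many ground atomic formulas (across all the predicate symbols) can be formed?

First count ground terms of depth ≤ 1.
Let N_k count ground terms of depth at most k. Each non-constant term of depth ≤ k is some function symbol applied to depth-≤(k−1) arguments, giving N_k = 3 + N_{k-1}^2.
N_0 = 3
N_1 = 3 + 3^2 = 12
So |H| = 12.
A ground atom is a predicate applied to a tuple of terms from H, so the count is the sum over predicates of |H|^arity:
  C: 12^3 = 1728
Total ground atoms: 1728.

1728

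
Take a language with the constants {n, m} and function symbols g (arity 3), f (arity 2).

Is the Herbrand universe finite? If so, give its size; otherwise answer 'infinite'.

The signature has at least one function symbol (g, arity 3) and at least one constant (n).
Iterating g gives infinitely many distinct ground terms: n, g(n, n, n), g(g(n, n, n), g(n, n, n), g(n, n, n)), ...
So the Herbrand universe is infinite.

infinite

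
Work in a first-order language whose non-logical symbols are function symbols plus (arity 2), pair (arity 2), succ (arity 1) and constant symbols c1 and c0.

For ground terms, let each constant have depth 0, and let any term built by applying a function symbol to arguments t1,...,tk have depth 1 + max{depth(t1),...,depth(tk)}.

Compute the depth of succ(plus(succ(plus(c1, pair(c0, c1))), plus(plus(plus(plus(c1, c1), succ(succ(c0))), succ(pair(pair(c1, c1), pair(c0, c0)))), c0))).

depth(pair(c0, c1)) = 1 + max(0, 0) = 1
depth(plus(c1, pair(c0, c1))) = 1 + max(0, 1) = 2
depth(succ(plus(c1, pair(c0, c1)))) = 1 + depth(plus(c1, pair(c0, c1))) = 1 + 2 = 3
depth(plus(c1, c1)) = 1 + max(0, 0) = 1
depth(succ(c0)) = 1 + depth(c0) = 1 + 0 = 1
depth(succ(succ(c0))) = 1 + depth(succ(c0)) = 1 + 1 = 2
depth(plus(plus(c1, c1), succ(succ(c0)))) = 1 + max(1, 2) = 3
depth(pair(c1, c1)) = 1 + max(0, 0) = 1
depth(pair(c0, c0)) = 1 + max(0, 0) = 1
depth(pair(pair(c1, c1), pair(c0, c0))) = 1 + max(1, 1) = 2
depth(succ(pair(pair(c1, c1), pair(c0, c0)))) = 1 + depth(pair(pair(c1, c1), pair(c0, c0))) = 1 + 2 = 3
depth(plus(plus(plus(c1, c1), succ(succ(c0))), succ(pair(pair(c1, c1), pair(c0, c0))))) = 1 + max(3, 3) = 4
depth(plus(plus(plus(plus(c1, c1), succ(succ(c0))), succ(pair(pair(c1, c1), pair(c0, c0)))), c0)) = 1 + max(4, 0) = 5
depth(plus(succ(plus(c1, pair(c0, c1))), plus(plus(plus(plus(c1, c1), succ(succ(c0))), succ(pair(pair(c1, c1), pair(c0, c0)))), c0))) = 1 + max(3, 5) = 6
depth(succ(plus(succ(plus(c1, pair(c0, c1))), plus(plus(plus(plus(c1, c1), succ(succ(c0))), succ(pair(pair(c1, c1), pair(c0, c0)))), c0)))) = 1 + depth(plus(succ(plus(c1, pair(c0, c1))), plus(plus(plus(plus(c1, c1), succ(succ(c0))), succ(pair(pair(c1, c1), pair(c0, c0)))), c0))) = 1 + 6 = 7

7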